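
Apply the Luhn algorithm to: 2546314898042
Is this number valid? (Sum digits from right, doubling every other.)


Luhn sum = 52
52 mod 10 = 2

Invalid (Luhn sum mod 10 = 2)


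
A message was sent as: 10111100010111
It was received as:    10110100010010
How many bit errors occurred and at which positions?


XOR: 00001000000101

3 error(s) at position(s): 4, 11, 13


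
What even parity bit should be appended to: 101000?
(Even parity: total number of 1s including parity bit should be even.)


Number of 1s in data: 2
Parity bit: 0

0


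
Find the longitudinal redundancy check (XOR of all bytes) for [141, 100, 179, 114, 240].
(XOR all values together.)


XOR chain: 141 ^ 100 ^ 179 ^ 114 ^ 240 = 216

216


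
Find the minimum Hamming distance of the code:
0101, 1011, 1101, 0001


Comparing all pairs, minimum distance: 1
Can detect 0 errors, correct 0 errors

1


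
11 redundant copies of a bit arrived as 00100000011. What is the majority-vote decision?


Ones: 3 out of 11
Threshold: 6

0 (3/11 voted 1)


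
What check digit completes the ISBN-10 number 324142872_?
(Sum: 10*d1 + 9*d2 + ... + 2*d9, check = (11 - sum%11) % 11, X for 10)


Weighted sum: 178
178 mod 11 = 2

Check digit: 9


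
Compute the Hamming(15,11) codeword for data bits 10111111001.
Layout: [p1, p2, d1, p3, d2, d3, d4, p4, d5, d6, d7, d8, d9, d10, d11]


Parity bits: p1=1, p2=0, p3=0, p4=1

101001111111001


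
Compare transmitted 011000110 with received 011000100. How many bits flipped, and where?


XOR: 000000010

1 error(s) at position(s): 7


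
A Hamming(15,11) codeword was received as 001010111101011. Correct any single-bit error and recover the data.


Syndrome = 7: error at position 7

Data: 11001101011 (corrected bit 7)


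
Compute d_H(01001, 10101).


XOR: 11100
Count of 1s: 3

3


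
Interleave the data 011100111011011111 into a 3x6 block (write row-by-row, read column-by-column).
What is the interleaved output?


Matrix:
  011100
  111011
  011111
Read columns: 010111111101011011

010111111101011011


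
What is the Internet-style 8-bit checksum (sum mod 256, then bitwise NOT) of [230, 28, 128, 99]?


Sum = 485 mod 256 = 229
Complement = 26

26


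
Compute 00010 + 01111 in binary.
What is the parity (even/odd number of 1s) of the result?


00010 = 2
01111 = 15
Sum = 17 = 10001
1s count = 2

even parity (2 ones in 10001)


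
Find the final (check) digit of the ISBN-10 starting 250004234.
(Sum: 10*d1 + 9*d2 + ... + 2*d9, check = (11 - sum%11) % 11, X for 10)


Weighted sum: 110
110 mod 11 = 0

Check digit: 0


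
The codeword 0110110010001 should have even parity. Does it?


Number of 1s: 6

Yes, parity is correct (6 ones)


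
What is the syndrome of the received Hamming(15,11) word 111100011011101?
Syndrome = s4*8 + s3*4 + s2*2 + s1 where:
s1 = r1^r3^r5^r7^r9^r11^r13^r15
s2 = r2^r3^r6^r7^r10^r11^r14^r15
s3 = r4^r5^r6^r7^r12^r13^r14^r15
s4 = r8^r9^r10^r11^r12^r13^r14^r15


s1=0, s2=0, s3=0, s4=0

Syndrome = 0 (no error)


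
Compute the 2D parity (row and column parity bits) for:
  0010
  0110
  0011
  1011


Row parities: 1001
Column parities: 1100

Row P: 1001, Col P: 1100, Corner: 0


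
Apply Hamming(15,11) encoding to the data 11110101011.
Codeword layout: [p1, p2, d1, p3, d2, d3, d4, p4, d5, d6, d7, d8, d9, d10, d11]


Parity bits: p1=0, p2=0, p3=0, p4=0

001011100101011


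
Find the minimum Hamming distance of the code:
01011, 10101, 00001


Comparing all pairs, minimum distance: 2
Can detect 1 errors, correct 0 errors

2


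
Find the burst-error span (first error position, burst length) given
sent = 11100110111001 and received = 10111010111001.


XOR: 01011100000000

Burst at position 1, length 5


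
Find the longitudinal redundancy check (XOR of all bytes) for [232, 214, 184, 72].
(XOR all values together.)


XOR chain: 232 ^ 214 ^ 184 ^ 72 = 206

206


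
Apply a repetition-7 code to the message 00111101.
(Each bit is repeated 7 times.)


Each bit -> 7 copies

00000000000000111111111111111111111111111100000001111111


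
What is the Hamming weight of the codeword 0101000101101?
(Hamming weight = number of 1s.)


Counting 1s in 0101000101101

6


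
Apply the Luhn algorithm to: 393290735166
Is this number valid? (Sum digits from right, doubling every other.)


Luhn sum = 51
51 mod 10 = 1

Invalid (Luhn sum mod 10 = 1)


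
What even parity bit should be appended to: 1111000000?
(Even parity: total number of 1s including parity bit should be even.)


Number of 1s in data: 4
Parity bit: 0

0


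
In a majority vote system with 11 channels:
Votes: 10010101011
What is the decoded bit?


Ones: 6 out of 11
Threshold: 6

1 (6/11 voted 1)


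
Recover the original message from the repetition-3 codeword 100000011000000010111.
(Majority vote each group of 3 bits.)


Groups: 100, 000, 011, 000, 000, 010, 111
Majority votes: 0010001

0010001


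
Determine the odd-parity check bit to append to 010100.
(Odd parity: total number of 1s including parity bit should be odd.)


Number of 1s in data: 2
Parity bit: 1

1


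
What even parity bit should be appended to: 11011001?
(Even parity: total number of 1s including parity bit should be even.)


Number of 1s in data: 5
Parity bit: 1

1


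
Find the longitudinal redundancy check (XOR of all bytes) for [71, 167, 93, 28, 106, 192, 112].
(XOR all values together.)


XOR chain: 71 ^ 167 ^ 93 ^ 28 ^ 106 ^ 192 ^ 112 = 123

123


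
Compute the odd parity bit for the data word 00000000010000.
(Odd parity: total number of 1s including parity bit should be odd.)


Number of 1s in data: 1
Parity bit: 0

0


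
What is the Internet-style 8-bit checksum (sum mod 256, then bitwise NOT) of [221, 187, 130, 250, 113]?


Sum = 901 mod 256 = 133
Complement = 122

122


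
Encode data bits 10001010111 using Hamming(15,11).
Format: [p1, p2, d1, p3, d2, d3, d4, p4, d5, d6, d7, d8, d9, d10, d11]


Parity bits: p1=1, p2=0, p3=1, p4=1

101100011010111


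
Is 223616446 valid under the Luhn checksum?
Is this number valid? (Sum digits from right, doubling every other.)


Luhn sum = 34
34 mod 10 = 4

Invalid (Luhn sum mod 10 = 4)


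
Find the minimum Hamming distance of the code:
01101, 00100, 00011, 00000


Comparing all pairs, minimum distance: 1
Can detect 0 errors, correct 0 errors

1


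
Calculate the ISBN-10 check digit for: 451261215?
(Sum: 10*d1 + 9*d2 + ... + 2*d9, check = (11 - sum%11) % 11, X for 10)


Weighted sum: 169
169 mod 11 = 4

Check digit: 7


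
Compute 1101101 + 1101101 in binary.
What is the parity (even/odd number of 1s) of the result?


1101101 = 109
1101101 = 109
Sum = 218 = 11011010
1s count = 5

odd parity (5 ones in 11011010)


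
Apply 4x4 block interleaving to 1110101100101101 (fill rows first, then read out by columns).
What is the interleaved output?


Matrix:
  1110
  1011
  0010
  1101
Read columns: 1101100111100101

1101100111100101


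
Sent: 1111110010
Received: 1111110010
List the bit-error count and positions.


XOR: 0000000000

0 errors (received matches sent)


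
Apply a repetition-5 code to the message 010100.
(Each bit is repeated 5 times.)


Each bit -> 5 copies

000001111100000111110000000000


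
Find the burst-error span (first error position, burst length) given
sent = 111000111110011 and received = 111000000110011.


XOR: 000000111000000

Burst at position 6, length 3


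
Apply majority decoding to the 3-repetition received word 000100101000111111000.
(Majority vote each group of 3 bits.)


Groups: 000, 100, 101, 000, 111, 111, 000
Majority votes: 0010110

0010110


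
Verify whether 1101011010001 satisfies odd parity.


Number of 1s: 7

Yes, parity is correct (7 ones)


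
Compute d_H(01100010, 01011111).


XOR: 00111101
Count of 1s: 5

5


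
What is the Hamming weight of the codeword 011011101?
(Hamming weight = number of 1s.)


Counting 1s in 011011101

6


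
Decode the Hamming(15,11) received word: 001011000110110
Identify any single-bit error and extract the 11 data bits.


Syndrome = 2: error at position 2

Data: 11100110110 (corrected bit 2)


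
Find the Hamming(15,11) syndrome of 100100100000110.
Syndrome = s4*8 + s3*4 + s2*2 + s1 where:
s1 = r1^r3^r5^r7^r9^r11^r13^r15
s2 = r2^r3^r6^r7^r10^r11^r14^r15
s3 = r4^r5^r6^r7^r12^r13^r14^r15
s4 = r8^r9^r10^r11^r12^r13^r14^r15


s1=1, s2=0, s3=0, s4=0

Syndrome = 1 (error at position 1)


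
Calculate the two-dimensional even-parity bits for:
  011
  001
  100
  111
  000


Row parities: 01110
Column parities: 001

Row P: 01110, Col P: 001, Corner: 1


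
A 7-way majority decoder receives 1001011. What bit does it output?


Ones: 4 out of 7
Threshold: 4

1 (4/7 voted 1)


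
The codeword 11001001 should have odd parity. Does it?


Number of 1s: 4

No, parity error (4 ones)


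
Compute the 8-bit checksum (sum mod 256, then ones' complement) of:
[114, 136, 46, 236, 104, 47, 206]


Sum = 889 mod 256 = 121
Complement = 134

134


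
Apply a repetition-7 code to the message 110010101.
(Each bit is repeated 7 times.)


Each bit -> 7 copies

111111111111110000000000000011111110000000111111100000001111111


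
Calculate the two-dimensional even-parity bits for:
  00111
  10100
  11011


Row parities: 100
Column parities: 01000

Row P: 100, Col P: 01000, Corner: 1


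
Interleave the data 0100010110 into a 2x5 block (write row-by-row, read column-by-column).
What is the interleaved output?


Matrix:
  01000
  10110
Read columns: 0110010100

0110010100


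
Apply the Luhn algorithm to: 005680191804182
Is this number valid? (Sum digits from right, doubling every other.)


Luhn sum = 52
52 mod 10 = 2

Invalid (Luhn sum mod 10 = 2)


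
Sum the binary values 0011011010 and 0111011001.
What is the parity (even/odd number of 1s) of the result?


0011011010 = 218
0111011001 = 473
Sum = 691 = 1010110011
1s count = 6

even parity (6 ones in 1010110011)


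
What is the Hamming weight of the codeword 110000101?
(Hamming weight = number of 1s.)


Counting 1s in 110000101

4


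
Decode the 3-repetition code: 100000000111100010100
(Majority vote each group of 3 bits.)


Groups: 100, 000, 000, 111, 100, 010, 100
Majority votes: 0001000

0001000


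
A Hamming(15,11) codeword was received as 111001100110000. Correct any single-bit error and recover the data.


Syndrome = 0: no error detected

Data: 10110110000 (no errors)


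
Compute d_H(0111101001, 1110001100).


XOR: 1001100101
Count of 1s: 5

5


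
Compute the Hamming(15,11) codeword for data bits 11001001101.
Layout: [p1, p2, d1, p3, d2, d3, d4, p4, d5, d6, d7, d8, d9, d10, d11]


Parity bits: p1=1, p2=0, p3=0, p4=0

101010001001101


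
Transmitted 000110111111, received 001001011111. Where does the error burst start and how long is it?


XOR: 001111100000

Burst at position 2, length 5


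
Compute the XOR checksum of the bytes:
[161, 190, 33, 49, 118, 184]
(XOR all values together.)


XOR chain: 161 ^ 190 ^ 33 ^ 49 ^ 118 ^ 184 = 193

193


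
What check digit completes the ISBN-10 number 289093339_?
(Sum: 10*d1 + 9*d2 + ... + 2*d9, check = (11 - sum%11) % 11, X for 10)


Weighted sum: 272
272 mod 11 = 8

Check digit: 3


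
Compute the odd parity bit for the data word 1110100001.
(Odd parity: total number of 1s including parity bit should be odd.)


Number of 1s in data: 5
Parity bit: 0

0


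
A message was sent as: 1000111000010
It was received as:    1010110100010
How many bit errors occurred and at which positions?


XOR: 0010001100000

3 error(s) at position(s): 2, 6, 7


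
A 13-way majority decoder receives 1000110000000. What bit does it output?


Ones: 3 out of 13
Threshold: 7

0 (3/13 voted 1)


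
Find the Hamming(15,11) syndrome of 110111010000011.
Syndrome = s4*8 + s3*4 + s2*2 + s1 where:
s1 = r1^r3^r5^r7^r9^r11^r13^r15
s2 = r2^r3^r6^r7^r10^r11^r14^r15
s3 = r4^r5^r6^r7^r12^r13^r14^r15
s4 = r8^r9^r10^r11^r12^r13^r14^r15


s1=1, s2=0, s3=1, s4=1

Syndrome = 13 (error at position 13)


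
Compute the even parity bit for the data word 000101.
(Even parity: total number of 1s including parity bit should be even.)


Number of 1s in data: 2
Parity bit: 0

0


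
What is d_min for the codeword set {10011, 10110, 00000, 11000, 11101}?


Comparing all pairs, minimum distance: 2
Can detect 1 errors, correct 0 errors

2


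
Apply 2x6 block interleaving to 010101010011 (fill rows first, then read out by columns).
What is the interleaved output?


Matrix:
  010101
  010011
Read columns: 001100100111

001100100111


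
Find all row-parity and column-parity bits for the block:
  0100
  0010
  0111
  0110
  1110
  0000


Row parities: 111010
Column parities: 1001

Row P: 111010, Col P: 1001, Corner: 0


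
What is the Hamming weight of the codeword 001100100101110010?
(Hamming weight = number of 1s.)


Counting 1s in 001100100101110010

8


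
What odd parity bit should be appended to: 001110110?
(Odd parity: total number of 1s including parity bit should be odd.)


Number of 1s in data: 5
Parity bit: 0

0


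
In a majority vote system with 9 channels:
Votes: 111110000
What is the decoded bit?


Ones: 5 out of 9
Threshold: 5

1 (5/9 voted 1)


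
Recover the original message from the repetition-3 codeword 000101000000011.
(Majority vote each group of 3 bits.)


Groups: 000, 101, 000, 000, 011
Majority votes: 01001

01001


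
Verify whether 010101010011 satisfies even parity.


Number of 1s: 6

Yes, parity is correct (6 ones)


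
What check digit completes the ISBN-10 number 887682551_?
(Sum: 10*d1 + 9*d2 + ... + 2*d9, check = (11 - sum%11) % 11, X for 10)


Weighted sum: 345
345 mod 11 = 4

Check digit: 7


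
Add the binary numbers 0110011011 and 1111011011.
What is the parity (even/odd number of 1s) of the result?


0110011011 = 411
1111011011 = 987
Sum = 1398 = 10101110110
1s count = 7

odd parity (7 ones in 10101110110)


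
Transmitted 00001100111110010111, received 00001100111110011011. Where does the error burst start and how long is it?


XOR: 00000000000000001100

Burst at position 16, length 2


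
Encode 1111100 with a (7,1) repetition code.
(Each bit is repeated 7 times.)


Each bit -> 7 copies

1111111111111111111111111111111111100000000000000


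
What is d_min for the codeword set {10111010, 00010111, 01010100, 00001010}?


Comparing all pairs, minimum distance: 3
Can detect 2 errors, correct 1 errors

3


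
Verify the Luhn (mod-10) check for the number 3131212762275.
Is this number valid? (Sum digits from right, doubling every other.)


Luhn sum = 43
43 mod 10 = 3

Invalid (Luhn sum mod 10 = 3)


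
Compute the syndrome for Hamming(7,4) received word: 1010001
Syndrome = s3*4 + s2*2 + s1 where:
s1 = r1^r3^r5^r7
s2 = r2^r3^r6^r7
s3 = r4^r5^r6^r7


s1=1, s2=0, s3=1

Syndrome = 5 (error at position 5)


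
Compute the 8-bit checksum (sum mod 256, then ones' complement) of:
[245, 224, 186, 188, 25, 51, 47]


Sum = 966 mod 256 = 198
Complement = 57

57


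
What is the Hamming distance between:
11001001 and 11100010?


XOR: 00101011
Count of 1s: 4

4


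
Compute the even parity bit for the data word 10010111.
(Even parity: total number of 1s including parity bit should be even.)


Number of 1s in data: 5
Parity bit: 1

1


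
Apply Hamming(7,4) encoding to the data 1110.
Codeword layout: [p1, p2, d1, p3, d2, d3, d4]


Parity bits: p1=0, p2=0, p3=0

0010110


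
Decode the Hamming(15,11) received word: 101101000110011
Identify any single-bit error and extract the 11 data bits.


Syndrome = 0: no error detected

Data: 10100110011 (no errors)


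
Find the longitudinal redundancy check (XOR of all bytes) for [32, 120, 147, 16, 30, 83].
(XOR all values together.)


XOR chain: 32 ^ 120 ^ 147 ^ 16 ^ 30 ^ 83 = 150

150


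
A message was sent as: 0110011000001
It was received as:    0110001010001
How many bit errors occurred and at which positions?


XOR: 0000010010000

2 error(s) at position(s): 5, 8


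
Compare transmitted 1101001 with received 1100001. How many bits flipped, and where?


XOR: 0001000

1 error(s) at position(s): 3


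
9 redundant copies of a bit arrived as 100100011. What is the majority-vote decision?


Ones: 4 out of 9
Threshold: 5

0 (4/9 voted 1)


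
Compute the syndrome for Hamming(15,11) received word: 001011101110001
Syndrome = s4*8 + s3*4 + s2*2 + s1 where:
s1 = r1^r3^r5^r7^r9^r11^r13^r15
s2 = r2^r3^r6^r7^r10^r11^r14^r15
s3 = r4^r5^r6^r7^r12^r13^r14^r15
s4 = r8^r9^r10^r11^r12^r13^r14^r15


s1=0, s2=0, s3=0, s4=0

Syndrome = 0 (no error)


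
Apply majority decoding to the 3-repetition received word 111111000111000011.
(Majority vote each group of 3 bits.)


Groups: 111, 111, 000, 111, 000, 011
Majority votes: 110101

110101


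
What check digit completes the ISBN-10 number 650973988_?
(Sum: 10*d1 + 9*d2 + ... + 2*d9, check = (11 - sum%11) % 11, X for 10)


Weighted sum: 301
301 mod 11 = 4

Check digit: 7


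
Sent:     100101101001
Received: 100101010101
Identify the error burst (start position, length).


XOR: 000000111100

Burst at position 6, length 4


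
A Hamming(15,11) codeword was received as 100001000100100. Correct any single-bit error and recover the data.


Syndrome = 0: no error detected

Data: 00100100100 (no errors)


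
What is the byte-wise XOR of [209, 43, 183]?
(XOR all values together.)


XOR chain: 209 ^ 43 ^ 183 = 77

77


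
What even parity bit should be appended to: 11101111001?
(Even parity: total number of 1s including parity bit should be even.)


Number of 1s in data: 8
Parity bit: 0

0


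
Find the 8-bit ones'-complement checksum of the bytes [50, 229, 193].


Sum = 472 mod 256 = 216
Complement = 39

39


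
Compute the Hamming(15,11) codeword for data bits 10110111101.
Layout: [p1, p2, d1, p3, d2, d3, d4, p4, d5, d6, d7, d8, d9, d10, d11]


Parity bits: p1=1, p2=0, p3=1, p4=1

101101110111101


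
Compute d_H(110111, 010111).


XOR: 100000
Count of 1s: 1

1


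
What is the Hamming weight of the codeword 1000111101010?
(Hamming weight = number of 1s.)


Counting 1s in 1000111101010

7


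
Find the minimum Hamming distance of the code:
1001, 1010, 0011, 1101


Comparing all pairs, minimum distance: 1
Can detect 0 errors, correct 0 errors

1


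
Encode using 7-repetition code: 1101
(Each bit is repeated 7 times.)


Each bit -> 7 copies

1111111111111100000001111111


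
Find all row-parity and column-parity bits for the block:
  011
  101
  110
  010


Row parities: 0001
Column parities: 010

Row P: 0001, Col P: 010, Corner: 1


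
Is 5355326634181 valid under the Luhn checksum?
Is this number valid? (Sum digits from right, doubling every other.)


Luhn sum = 53
53 mod 10 = 3

Invalid (Luhn sum mod 10 = 3)


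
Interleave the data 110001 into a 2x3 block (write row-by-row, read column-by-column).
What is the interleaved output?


Matrix:
  110
  001
Read columns: 101001

101001


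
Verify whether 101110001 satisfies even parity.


Number of 1s: 5

No, parity error (5 ones)


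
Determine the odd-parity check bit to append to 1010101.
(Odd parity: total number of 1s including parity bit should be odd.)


Number of 1s in data: 4
Parity bit: 1

1


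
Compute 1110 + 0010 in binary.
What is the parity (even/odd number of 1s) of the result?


1110 = 14
0010 = 2
Sum = 16 = 10000
1s count = 1

odd parity (1 ones in 10000)


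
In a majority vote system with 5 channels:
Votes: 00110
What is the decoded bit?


Ones: 2 out of 5
Threshold: 3

0 (2/5 voted 1)


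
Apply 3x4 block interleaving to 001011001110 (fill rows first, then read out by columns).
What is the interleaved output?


Matrix:
  0010
  1100
  1110
Read columns: 011011101000

011011101000


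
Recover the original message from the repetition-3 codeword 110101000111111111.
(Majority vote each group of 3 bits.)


Groups: 110, 101, 000, 111, 111, 111
Majority votes: 110111

110111


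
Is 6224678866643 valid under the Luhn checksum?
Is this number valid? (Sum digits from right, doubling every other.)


Luhn sum = 72
72 mod 10 = 2

Invalid (Luhn sum mod 10 = 2)


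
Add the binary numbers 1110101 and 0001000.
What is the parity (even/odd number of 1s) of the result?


1110101 = 117
0001000 = 8
Sum = 125 = 1111101
1s count = 6

even parity (6 ones in 1111101)


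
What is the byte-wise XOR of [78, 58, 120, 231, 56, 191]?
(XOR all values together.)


XOR chain: 78 ^ 58 ^ 120 ^ 231 ^ 56 ^ 191 = 108

108


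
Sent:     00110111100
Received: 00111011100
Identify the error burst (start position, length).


XOR: 00001100000

Burst at position 4, length 2


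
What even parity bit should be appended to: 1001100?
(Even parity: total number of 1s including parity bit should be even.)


Number of 1s in data: 3
Parity bit: 1

1


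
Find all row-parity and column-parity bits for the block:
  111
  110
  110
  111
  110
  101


Row parities: 100100
Column parities: 011

Row P: 100100, Col P: 011, Corner: 0


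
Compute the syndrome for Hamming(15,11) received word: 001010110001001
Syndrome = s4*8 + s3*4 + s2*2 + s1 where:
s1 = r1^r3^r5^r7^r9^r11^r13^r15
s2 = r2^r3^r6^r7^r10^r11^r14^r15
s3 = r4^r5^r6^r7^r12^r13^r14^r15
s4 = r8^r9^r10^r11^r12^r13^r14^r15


s1=0, s2=1, s3=0, s4=1

Syndrome = 10 (error at position 10)


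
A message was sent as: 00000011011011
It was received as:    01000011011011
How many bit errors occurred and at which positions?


XOR: 01000000000000

1 error(s) at position(s): 1


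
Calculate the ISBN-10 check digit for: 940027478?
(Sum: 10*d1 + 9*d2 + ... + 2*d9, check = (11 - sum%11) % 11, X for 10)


Weighted sum: 226
226 mod 11 = 6

Check digit: 5


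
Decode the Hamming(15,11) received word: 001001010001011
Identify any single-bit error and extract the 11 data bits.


Syndrome = 0: no error detected

Data: 10100001011 (no errors)


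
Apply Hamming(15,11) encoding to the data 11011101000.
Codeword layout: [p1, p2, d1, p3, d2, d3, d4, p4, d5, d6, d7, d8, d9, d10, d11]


Parity bits: p1=0, p2=1, p3=1, p4=1

011110111101000


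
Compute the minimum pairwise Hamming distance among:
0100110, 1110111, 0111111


Comparing all pairs, minimum distance: 2
Can detect 1 errors, correct 0 errors

2


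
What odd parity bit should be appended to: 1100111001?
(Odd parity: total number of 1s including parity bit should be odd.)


Number of 1s in data: 6
Parity bit: 1

1


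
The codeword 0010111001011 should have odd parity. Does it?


Number of 1s: 7

Yes, parity is correct (7 ones)


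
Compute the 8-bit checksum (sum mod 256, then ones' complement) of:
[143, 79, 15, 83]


Sum = 320 mod 256 = 64
Complement = 191

191


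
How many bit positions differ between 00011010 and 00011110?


XOR: 00000100
Count of 1s: 1

1


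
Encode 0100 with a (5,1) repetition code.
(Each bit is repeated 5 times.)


Each bit -> 5 copies

00000111110000000000


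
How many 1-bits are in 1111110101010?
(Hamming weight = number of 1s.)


Counting 1s in 1111110101010

9


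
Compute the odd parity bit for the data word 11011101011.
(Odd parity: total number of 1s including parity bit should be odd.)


Number of 1s in data: 8
Parity bit: 1

1


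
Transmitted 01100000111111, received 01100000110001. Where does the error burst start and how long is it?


XOR: 00000000001110

Burst at position 10, length 3


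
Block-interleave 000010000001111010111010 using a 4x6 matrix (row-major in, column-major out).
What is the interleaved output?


Matrix:
  000010
  000001
  111010
  111010
Read columns: 001100110011000010110100

001100110011000010110100


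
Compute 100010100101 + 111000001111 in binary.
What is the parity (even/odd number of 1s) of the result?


100010100101 = 2213
111000001111 = 3599
Sum = 5812 = 1011010110100
1s count = 7

odd parity (7 ones in 1011010110100)


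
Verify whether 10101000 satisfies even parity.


Number of 1s: 3

No, parity error (3 ones)


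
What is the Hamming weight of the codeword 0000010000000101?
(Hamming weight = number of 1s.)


Counting 1s in 0000010000000101

3


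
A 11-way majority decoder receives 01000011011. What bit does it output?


Ones: 5 out of 11
Threshold: 6

0 (5/11 voted 1)


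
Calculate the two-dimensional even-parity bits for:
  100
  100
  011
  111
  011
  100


Row parities: 110101
Column parities: 011

Row P: 110101, Col P: 011, Corner: 0


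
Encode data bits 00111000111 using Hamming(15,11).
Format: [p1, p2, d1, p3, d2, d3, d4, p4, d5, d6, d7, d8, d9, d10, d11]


Parity bits: p1=0, p2=0, p3=1, p4=0

000101101000111


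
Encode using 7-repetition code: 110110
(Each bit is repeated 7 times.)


Each bit -> 7 copies

111111111111110000000111111111111110000000


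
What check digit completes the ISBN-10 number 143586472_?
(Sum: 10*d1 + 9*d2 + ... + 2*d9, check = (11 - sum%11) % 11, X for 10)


Weighted sum: 224
224 mod 11 = 4

Check digit: 7


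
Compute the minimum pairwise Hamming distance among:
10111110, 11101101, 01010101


Comparing all pairs, minimum distance: 4
Can detect 3 errors, correct 1 errors

4


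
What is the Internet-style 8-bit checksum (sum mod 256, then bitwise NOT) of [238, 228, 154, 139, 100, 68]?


Sum = 927 mod 256 = 159
Complement = 96

96


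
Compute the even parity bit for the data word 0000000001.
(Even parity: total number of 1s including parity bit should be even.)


Number of 1s in data: 1
Parity bit: 1

1


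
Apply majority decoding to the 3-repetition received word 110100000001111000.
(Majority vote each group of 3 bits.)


Groups: 110, 100, 000, 001, 111, 000
Majority votes: 100010

100010


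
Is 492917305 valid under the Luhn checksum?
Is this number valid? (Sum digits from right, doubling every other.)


Luhn sum = 38
38 mod 10 = 8

Invalid (Luhn sum mod 10 = 8)


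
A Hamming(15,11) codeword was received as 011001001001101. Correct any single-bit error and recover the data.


Syndrome = 0: no error detected

Data: 10101001101 (no errors)


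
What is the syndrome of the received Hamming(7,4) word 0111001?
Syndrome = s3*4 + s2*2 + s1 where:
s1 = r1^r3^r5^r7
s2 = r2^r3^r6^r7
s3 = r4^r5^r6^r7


s1=0, s2=1, s3=0

Syndrome = 2 (error at position 2)


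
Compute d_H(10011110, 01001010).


XOR: 11010100
Count of 1s: 4

4


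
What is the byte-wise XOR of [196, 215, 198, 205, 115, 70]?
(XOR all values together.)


XOR chain: 196 ^ 215 ^ 198 ^ 205 ^ 115 ^ 70 = 45

45


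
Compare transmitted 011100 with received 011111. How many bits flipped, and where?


XOR: 000011

2 error(s) at position(s): 4, 5


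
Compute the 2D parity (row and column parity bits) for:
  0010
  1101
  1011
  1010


Row parities: 1110
Column parities: 1110

Row P: 1110, Col P: 1110, Corner: 1


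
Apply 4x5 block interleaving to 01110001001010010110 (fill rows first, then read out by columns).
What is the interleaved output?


Matrix:
  01110
  00100
  10100
  10110
Read columns: 00111000111110010000

00111000111110010000


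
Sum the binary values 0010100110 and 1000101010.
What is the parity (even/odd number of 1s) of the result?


0010100110 = 166
1000101010 = 554
Sum = 720 = 1011010000
1s count = 4

even parity (4 ones in 1011010000)


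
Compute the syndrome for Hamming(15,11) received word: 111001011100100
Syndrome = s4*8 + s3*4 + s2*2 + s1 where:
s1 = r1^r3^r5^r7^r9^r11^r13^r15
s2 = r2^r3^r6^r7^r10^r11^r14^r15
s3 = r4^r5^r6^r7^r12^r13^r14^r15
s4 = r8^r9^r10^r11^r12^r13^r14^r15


s1=0, s2=0, s3=0, s4=0

Syndrome = 0 (no error)


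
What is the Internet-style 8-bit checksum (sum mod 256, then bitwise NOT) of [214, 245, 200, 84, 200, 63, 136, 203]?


Sum = 1345 mod 256 = 65
Complement = 190

190


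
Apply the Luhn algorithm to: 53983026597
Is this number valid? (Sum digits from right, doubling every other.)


Luhn sum = 56
56 mod 10 = 6

Invalid (Luhn sum mod 10 = 6)


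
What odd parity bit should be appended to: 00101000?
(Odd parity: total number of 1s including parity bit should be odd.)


Number of 1s in data: 2
Parity bit: 1

1


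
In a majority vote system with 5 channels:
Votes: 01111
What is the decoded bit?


Ones: 4 out of 5
Threshold: 3

1 (4/5 voted 1)


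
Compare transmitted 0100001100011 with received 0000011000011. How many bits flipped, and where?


XOR: 0100010100000

3 error(s) at position(s): 1, 5, 7


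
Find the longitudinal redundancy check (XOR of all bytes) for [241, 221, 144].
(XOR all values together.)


XOR chain: 241 ^ 221 ^ 144 = 188

188


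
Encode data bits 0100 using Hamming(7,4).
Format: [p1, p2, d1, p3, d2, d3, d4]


Parity bits: p1=1, p2=0, p3=1

1001100


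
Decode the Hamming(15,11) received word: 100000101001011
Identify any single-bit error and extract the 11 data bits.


Syndrome = 2: error at position 2

Data: 00011001011 (corrected bit 2)


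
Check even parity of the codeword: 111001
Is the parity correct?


Number of 1s: 4

Yes, parity is correct (4 ones)


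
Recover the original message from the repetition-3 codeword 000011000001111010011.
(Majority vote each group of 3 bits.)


Groups: 000, 011, 000, 001, 111, 010, 011
Majority votes: 0100101

0100101


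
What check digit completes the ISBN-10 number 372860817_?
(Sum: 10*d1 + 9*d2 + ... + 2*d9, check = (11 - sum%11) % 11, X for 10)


Weighted sum: 250
250 mod 11 = 8

Check digit: 3


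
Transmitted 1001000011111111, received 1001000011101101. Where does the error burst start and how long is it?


XOR: 0000000000010010

Burst at position 11, length 4


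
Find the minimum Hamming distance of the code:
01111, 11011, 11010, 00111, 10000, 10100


Comparing all pairs, minimum distance: 1
Can detect 0 errors, correct 0 errors

1


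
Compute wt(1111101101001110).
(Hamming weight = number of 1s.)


Counting 1s in 1111101101001110

11


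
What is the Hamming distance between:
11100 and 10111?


XOR: 01011
Count of 1s: 3

3


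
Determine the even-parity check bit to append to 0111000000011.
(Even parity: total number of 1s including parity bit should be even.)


Number of 1s in data: 5
Parity bit: 1

1


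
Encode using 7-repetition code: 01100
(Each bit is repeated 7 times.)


Each bit -> 7 copies

00000001111111111111100000000000000


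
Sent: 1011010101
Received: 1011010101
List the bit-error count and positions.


XOR: 0000000000

0 errors (received matches sent)


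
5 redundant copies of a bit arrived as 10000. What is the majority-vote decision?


Ones: 1 out of 5
Threshold: 3

0 (1/5 voted 1)


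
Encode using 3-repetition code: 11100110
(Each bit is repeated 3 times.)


Each bit -> 3 copies

111111111000000111111000


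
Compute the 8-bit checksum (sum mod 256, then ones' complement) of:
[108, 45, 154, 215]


Sum = 522 mod 256 = 10
Complement = 245

245


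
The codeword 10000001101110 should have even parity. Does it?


Number of 1s: 6

Yes, parity is correct (6 ones)


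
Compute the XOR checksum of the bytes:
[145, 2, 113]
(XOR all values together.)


XOR chain: 145 ^ 2 ^ 113 = 226

226


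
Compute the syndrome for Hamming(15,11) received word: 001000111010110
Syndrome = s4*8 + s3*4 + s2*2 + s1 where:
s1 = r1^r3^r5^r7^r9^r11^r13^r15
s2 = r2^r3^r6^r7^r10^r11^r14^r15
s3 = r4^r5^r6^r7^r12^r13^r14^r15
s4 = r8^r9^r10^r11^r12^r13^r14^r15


s1=1, s2=0, s3=1, s4=1

Syndrome = 13 (error at position 13)


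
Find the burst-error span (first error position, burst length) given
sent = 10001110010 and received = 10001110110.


XOR: 00000000100

Burst at position 8, length 1


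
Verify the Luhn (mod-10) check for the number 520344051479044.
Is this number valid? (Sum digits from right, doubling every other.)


Luhn sum = 65
65 mod 10 = 5

Invalid (Luhn sum mod 10 = 5)


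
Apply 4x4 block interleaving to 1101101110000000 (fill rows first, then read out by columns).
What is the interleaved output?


Matrix:
  1101
  1011
  1000
  0000
Read columns: 1110100001001100

1110100001001100


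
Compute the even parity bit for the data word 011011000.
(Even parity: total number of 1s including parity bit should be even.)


Number of 1s in data: 4
Parity bit: 0

0


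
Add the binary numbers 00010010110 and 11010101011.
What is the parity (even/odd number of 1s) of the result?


00010010110 = 150
11010101011 = 1707
Sum = 1857 = 11101000001
1s count = 5

odd parity (5 ones in 11101000001)


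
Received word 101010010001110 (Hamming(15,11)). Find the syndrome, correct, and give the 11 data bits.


Syndrome = 0: no error detected

Data: 11000001110 (no errors)


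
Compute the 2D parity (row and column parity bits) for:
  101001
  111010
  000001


Row parities: 101
Column parities: 010010

Row P: 101, Col P: 010010, Corner: 0


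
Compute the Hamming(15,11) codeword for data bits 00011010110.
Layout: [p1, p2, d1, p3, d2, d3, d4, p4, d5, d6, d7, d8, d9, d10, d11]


Parity bits: p1=0, p2=1, p3=1, p4=0

010100101010110


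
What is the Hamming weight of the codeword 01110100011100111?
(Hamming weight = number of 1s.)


Counting 1s in 01110100011100111

10


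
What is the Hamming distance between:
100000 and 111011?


XOR: 011011
Count of 1s: 4

4


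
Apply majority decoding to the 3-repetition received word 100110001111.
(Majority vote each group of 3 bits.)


Groups: 100, 110, 001, 111
Majority votes: 0101

0101


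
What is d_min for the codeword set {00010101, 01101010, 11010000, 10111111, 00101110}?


Comparing all pairs, minimum distance: 2
Can detect 1 errors, correct 0 errors

2


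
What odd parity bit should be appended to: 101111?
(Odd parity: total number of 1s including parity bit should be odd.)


Number of 1s in data: 5
Parity bit: 0

0


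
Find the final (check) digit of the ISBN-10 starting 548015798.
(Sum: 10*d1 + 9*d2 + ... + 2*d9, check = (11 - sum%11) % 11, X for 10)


Weighted sum: 252
252 mod 11 = 10

Check digit: 1


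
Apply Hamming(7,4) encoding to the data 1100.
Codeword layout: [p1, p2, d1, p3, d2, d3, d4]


Parity bits: p1=0, p2=1, p3=1

0111100


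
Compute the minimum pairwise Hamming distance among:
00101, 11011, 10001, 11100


Comparing all pairs, minimum distance: 2
Can detect 1 errors, correct 0 errors

2


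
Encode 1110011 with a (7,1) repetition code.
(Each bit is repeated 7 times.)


Each bit -> 7 copies

1111111111111111111110000000000000011111111111111


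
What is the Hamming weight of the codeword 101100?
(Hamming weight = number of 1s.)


Counting 1s in 101100

3


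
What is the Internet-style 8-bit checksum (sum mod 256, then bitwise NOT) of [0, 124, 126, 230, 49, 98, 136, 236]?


Sum = 999 mod 256 = 231
Complement = 24

24


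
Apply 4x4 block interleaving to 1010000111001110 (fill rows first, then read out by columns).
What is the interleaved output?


Matrix:
  1010
  0001
  1100
  1110
Read columns: 1011001110010100

1011001110010100


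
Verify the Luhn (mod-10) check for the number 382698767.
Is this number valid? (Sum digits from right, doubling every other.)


Luhn sum = 48
48 mod 10 = 8

Invalid (Luhn sum mod 10 = 8)


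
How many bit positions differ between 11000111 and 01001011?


XOR: 10001100
Count of 1s: 3

3


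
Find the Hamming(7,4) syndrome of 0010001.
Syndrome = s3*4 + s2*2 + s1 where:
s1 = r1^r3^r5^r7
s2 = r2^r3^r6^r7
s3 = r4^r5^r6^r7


s1=0, s2=0, s3=1

Syndrome = 4 (error at position 4)


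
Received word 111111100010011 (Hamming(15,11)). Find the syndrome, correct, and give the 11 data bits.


Syndrome = 10: error at position 10

Data: 11110110011 (corrected bit 10)


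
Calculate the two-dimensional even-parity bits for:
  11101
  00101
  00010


Row parities: 001
Column parities: 11010

Row P: 001, Col P: 11010, Corner: 1


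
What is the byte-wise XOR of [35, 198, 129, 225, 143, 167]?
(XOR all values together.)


XOR chain: 35 ^ 198 ^ 129 ^ 225 ^ 143 ^ 167 = 173

173


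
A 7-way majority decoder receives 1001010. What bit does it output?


Ones: 3 out of 7
Threshold: 4

0 (3/7 voted 1)


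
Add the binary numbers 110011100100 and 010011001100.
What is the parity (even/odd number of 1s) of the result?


110011100100 = 3300
010011001100 = 1228
Sum = 4528 = 1000110110000
1s count = 5

odd parity (5 ones in 1000110110000)


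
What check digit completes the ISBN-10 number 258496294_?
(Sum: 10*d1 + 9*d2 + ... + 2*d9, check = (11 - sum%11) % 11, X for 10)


Weighted sum: 284
284 mod 11 = 9

Check digit: 2


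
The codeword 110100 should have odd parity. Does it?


Number of 1s: 3

Yes, parity is correct (3 ones)


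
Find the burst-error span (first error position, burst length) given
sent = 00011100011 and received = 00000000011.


XOR: 00011100000

Burst at position 3, length 3


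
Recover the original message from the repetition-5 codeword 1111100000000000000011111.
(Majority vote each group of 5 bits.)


Groups: 11111, 00000, 00000, 00000, 11111
Majority votes: 10001

10001


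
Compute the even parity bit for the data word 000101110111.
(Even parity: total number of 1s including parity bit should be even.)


Number of 1s in data: 7
Parity bit: 1

1


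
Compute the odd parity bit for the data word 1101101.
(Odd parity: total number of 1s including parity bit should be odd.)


Number of 1s in data: 5
Parity bit: 0

0


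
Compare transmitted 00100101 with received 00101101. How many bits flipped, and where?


XOR: 00001000

1 error(s) at position(s): 4


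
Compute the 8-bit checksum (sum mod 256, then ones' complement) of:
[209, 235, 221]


Sum = 665 mod 256 = 153
Complement = 102

102


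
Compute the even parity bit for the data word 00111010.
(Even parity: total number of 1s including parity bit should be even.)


Number of 1s in data: 4
Parity bit: 0

0


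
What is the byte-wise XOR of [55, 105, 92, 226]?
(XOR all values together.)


XOR chain: 55 ^ 105 ^ 92 ^ 226 = 224

224


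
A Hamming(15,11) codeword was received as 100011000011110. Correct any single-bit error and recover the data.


Syndrome = 6: error at position 6

Data: 01000011110 (corrected bit 6)


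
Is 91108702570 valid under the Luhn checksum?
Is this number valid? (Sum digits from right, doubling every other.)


Luhn sum = 39
39 mod 10 = 9

Invalid (Luhn sum mod 10 = 9)


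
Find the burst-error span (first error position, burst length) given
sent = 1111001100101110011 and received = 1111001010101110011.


XOR: 0000000110000000000

Burst at position 7, length 2


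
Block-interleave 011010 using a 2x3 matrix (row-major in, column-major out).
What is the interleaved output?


Matrix:
  011
  010
Read columns: 001110

001110


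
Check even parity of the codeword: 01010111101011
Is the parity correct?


Number of 1s: 9

No, parity error (9 ones)


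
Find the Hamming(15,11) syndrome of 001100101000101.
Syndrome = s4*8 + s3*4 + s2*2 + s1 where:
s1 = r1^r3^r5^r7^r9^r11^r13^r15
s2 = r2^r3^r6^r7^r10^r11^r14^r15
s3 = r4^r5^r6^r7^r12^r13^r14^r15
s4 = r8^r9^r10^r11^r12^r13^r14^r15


s1=1, s2=1, s3=0, s4=1

Syndrome = 11 (error at position 11)
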